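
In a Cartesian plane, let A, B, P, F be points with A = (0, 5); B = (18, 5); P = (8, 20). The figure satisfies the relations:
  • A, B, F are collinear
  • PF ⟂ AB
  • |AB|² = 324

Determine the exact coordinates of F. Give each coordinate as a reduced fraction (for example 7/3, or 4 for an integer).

1. F_x = 8  [[A, B, F are collinear ⇒ 18y-90=0] ∩ [PF ⟂ AB ⇒ 18x-144=0]]
2. F_y = 5  [[A, B, F are collinear ⇒ 18y-90=0] ∩ [PF ⟂ AB ⇒ 18x-144=0]]
   so F = (8, 5)

F = (8, 5)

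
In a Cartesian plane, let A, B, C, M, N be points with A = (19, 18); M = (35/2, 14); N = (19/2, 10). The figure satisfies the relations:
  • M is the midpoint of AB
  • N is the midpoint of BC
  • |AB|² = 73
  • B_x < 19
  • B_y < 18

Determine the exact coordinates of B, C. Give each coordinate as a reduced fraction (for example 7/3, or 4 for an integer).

B = (16, 10)
C = (3, 10)

1. B_x = 16  [B = 2·M−A = 2·(35/2, 14)−(19, 18)]
2. B_y = 10  [B = 2·M−A = 2·(35/2, 14)−(19, 18)]
   so B = (16, 10)
3. C_x = 3  [C = 2·N−B = 2·(19/2, 10)−(16, 10)]
4. C_y = 10  [C = 2·N−B = 2·(19/2, 10)−(16, 10)]
   so C = (3, 10)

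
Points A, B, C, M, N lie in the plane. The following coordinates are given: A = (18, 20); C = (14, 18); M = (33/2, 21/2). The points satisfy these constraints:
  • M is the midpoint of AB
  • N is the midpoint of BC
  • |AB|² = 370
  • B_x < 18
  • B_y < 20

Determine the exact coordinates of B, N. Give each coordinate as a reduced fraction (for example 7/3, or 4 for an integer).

1. B_x = 15  [B = 2·M−A = 2·(33/2, 21/2)−(18, 20)]
2. B_y = 1  [B = 2·M−A = 2·(33/2, 21/2)−(18, 20)]
   so B = (15, 1)
3. N_x = 29/2  [2·N = B+C = (15, 1)+(14, 18)]
4. N_y = 19/2  [2·N = B+C = (15, 1)+(14, 18)]
   so N = (29/2, 19/2)

B = (15, 1)
N = (29/2, 19/2)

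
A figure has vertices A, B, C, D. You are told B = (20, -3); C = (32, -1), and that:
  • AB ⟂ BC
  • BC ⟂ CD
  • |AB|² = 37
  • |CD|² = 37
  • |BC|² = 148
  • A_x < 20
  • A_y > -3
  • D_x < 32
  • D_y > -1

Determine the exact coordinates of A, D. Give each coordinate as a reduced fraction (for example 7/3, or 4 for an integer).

A = (19, 3)
D = (31, 5)

1. A_x = 19  [[AB ⟂ BC ⇒ -12x-2y+234=0] ∩ [|A−(20, -3)|²=37]]
2. A_y = 3  [[AB ⟂ BC ⇒ -12x-2y+234=0] ∩ [|A−(20, -3)|²=37]]
   so A = (19, 3)
3. D_x = 31  [[BC ⟂ CD ⇒ 12x+2y-382=0] ∩ [|D−(32, -1)|²=37]]
4. D_y = 5  [[BC ⟂ CD ⇒ 12x+2y-382=0] ∩ [|D−(32, -1)|²=37]]
   so D = (31, 5)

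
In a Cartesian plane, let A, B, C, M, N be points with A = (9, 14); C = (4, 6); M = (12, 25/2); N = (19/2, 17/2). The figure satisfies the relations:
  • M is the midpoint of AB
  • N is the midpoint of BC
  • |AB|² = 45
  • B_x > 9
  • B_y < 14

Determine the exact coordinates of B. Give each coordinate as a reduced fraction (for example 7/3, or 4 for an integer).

1. B_x = 15  [B = 2·M−A = 2·(12, 25/2)−(9, 14)]
2. B_y = 11  [B = 2·M−A = 2·(12, 25/2)−(9, 14)]
   so B = (15, 11)

B = (15, 11)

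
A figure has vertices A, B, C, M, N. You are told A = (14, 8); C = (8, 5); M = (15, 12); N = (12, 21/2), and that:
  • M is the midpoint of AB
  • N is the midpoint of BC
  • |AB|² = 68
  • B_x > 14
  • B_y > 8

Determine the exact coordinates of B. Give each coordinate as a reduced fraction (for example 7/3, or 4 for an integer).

B = (16, 16)

1. B_x = 16  [B = 2·M−A = 2·(15, 12)−(14, 8)]
2. B_y = 16  [B = 2·M−A = 2·(15, 12)−(14, 8)]
   so B = (16, 16)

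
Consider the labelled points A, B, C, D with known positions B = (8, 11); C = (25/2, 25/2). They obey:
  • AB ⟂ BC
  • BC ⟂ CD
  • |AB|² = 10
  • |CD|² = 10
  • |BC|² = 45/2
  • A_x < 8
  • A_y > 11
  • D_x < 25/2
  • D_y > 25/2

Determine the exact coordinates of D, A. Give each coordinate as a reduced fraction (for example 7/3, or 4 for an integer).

D = (23/2, 31/2)
A = (7, 14)

1. D_x = 23/2  [[BC ⟂ CD ⇒ 9/2x+3/2y-75=0] ∩ [|D−(25/2, 25/2)|²=10]]
2. D_y = 31/2  [[BC ⟂ CD ⇒ 9/2x+3/2y-75=0] ∩ [|D−(25/2, 25/2)|²=10]]
   so D = (23/2, 31/2)
3. A_x = 7  [[AB ⟂ BC ⇒ -9/2x-3/2y+105/2=0] ∩ [|A−(8, 11)|²=10]]
4. A_y = 14  [[AB ⟂ BC ⇒ -9/2x-3/2y+105/2=0] ∩ [|A−(8, 11)|²=10]]
   so A = (7, 14)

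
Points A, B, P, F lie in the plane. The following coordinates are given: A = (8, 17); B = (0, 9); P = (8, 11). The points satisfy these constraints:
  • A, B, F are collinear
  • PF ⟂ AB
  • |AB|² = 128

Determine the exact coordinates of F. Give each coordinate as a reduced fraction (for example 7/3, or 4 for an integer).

F = (5, 14)

1. F_x = 5  [[A, B, F are collinear ⇒ 8x-8y+72=0] ∩ [PF ⟂ AB ⇒ -8x-8y+152=0]]
2. F_y = 14  [[A, B, F are collinear ⇒ 8x-8y+72=0] ∩ [PF ⟂ AB ⇒ -8x-8y+152=0]]
   so F = (5, 14)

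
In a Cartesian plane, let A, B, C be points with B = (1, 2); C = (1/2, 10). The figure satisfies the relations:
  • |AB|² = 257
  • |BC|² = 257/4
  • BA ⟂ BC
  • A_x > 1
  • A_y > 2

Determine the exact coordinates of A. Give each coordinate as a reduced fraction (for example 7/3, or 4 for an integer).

A = (17, 3)

1. A_x = 17  [[BA ⟂ BC ⇒ -1/2x+8y-31/2=0] ∩ [|A−(1, 2)|²=257]]
2. A_y = 3  [[BA ⟂ BC ⇒ -1/2x+8y-31/2=0] ∩ [|A−(1, 2)|²=257]]
   so A = (17, 3)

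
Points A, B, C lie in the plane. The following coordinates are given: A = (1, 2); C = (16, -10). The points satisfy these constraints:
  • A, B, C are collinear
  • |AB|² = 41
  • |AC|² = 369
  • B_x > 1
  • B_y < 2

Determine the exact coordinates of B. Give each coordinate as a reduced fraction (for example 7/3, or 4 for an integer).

1. B_x = 6  [[A, B, C are collinear ⇒ -12x-15y+42=0] ∩ [|B−(1, 2)|²=41]]
2. B_y = -2  [[A, B, C are collinear ⇒ -12x-15y+42=0] ∩ [|B−(1, 2)|²=41]]
   so B = (6, -2)

B = (6, -2)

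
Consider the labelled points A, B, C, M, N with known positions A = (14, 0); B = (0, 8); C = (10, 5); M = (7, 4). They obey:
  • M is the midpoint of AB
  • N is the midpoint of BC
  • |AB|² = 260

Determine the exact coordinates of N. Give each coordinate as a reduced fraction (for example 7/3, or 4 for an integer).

1. N_x = 5  [2·N = B+C = (0, 8)+(10, 5)]
2. N_y = 13/2  [2·N = B+C = (0, 8)+(10, 5)]
   so N = (5, 13/2)

N = (5, 13/2)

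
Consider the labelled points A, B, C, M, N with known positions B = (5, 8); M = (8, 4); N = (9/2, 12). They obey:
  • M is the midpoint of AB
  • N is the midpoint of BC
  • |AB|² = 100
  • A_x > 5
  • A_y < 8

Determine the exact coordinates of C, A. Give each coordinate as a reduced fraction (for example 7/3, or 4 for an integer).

C = (4, 16)
A = (11, 0)

1. A_x = 11  [A = 2·M−B = 2·(8, 4)−(5, 8)]
2. A_y = 0  [A = 2·M−B = 2·(8, 4)−(5, 8)]
   so A = (11, 0)
3. C_x = 4  [C = 2·N−B = 2·(9/2, 12)−(5, 8)]
4. C_y = 16  [C = 2·N−B = 2·(9/2, 12)−(5, 8)]
   so C = (4, 16)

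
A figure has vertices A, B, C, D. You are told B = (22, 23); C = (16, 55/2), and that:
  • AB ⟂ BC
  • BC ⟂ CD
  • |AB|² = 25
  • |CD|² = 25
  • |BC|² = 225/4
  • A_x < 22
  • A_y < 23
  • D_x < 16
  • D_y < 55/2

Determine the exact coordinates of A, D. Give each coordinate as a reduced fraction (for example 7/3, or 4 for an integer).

1. A_x = 19  [[AB ⟂ BC ⇒ 6x-9/2y-57/2=0] ∩ [|A−(22, 23)|²=25]]
2. A_y = 19  [[AB ⟂ BC ⇒ 6x-9/2y-57/2=0] ∩ [|A−(22, 23)|²=25]]
   so A = (19, 19)
3. D_x = 13  [[BC ⟂ CD ⇒ -6x+9/2y-111/4=0] ∩ [|D−(16, 55/2)|²=25]]
4. D_y = 47/2  [[BC ⟂ CD ⇒ -6x+9/2y-111/4=0] ∩ [|D−(16, 55/2)|²=25]]
   so D = (13, 47/2)

A = (19, 19)
D = (13, 47/2)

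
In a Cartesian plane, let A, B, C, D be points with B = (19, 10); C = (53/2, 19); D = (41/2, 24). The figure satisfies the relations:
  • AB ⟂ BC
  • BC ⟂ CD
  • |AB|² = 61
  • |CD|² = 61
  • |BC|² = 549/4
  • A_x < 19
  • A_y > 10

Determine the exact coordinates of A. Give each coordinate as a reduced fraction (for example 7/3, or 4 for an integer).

1. A_x = 13  [[AB ⟂ BC ⇒ -15/2x-9y+465/2=0] ∩ [|A−(19, 10)|²=61]]
2. A_y = 15  [[AB ⟂ BC ⇒ -15/2x-9y+465/2=0] ∩ [|A−(19, 10)|²=61]]
   so A = (13, 15)

A = (13, 15)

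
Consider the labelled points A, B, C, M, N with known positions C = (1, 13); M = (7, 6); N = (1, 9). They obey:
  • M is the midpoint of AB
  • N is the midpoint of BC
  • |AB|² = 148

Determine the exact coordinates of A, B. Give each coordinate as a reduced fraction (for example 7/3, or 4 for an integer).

A = (13, 7)
B = (1, 5)

1. B_x = 1  [B = 2·N−C = 2·(1, 9)−(1, 13)]
2. B_y = 5  [B = 2·N−C = 2·(1, 9)−(1, 13)]
   so B = (1, 5)
3. A_x = 13  [A = 2·M−B = 2·(7, 6)−(1, 5)]
4. A_y = 7  [A = 2·M−B = 2·(7, 6)−(1, 5)]
   so A = (13, 7)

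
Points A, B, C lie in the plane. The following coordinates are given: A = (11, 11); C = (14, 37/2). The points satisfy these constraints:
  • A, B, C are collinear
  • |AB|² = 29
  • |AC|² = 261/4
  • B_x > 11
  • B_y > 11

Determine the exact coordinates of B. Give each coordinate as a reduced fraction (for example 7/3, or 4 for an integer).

1. B_x = 13  [[A, B, C are collinear ⇒ 15/2x-3y-99/2=0] ∩ [|B−(11, 11)|²=29]]
2. B_y = 16  [[A, B, C are collinear ⇒ 15/2x-3y-99/2=0] ∩ [|B−(11, 11)|²=29]]
   so B = (13, 16)

B = (13, 16)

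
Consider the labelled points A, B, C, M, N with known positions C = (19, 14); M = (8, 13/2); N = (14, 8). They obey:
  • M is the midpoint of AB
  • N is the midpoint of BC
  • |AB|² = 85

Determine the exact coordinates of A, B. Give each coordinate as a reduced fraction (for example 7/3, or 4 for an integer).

1. B_x = 9  [B = 2·N−C = 2·(14, 8)−(19, 14)]
2. B_y = 2  [B = 2·N−C = 2·(14, 8)−(19, 14)]
   so B = (9, 2)
3. A_x = 7  [A = 2·M−B = 2·(8, 13/2)−(9, 2)]
4. A_y = 11  [A = 2·M−B = 2·(8, 13/2)−(9, 2)]
   so A = (7, 11)

A = (7, 11)
B = (9, 2)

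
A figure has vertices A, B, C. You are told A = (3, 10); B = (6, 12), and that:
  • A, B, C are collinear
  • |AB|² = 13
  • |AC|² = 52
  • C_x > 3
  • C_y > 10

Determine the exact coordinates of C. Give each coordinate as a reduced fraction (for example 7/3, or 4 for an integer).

1. C_x = 9  [[A, B, C are collinear ⇒ -2x+3y-24=0] ∩ [|C−(3, 10)|²=52]]
2. C_y = 14  [[A, B, C are collinear ⇒ -2x+3y-24=0] ∩ [|C−(3, 10)|²=52]]
   so C = (9, 14)

C = (9, 14)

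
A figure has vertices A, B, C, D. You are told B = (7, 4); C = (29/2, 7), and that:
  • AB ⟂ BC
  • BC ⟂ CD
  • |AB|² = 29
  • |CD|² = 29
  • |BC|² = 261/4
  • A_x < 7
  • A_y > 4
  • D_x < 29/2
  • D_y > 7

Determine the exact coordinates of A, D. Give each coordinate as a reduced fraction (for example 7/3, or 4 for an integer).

1. A_x = 5  [[AB ⟂ BC ⇒ -15/2x-3y+129/2=0] ∩ [|A−(7, 4)|²=29]]
2. A_y = 9  [[AB ⟂ BC ⇒ -15/2x-3y+129/2=0] ∩ [|A−(7, 4)|²=29]]
   so A = (5, 9)
3. D_x = 25/2  [[BC ⟂ CD ⇒ 15/2x+3y-519/4=0] ∩ [|D−(29/2, 7)|²=29]]
4. D_y = 12  [[BC ⟂ CD ⇒ 15/2x+3y-519/4=0] ∩ [|D−(29/2, 7)|²=29]]
   so D = (25/2, 12)

A = (5, 9)
D = (25/2, 12)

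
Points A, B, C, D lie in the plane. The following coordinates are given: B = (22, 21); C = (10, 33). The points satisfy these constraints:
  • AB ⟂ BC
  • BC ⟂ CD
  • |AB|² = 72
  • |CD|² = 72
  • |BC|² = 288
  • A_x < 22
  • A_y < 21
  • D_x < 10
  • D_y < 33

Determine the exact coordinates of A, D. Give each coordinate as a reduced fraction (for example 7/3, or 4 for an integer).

1. A_x = 16  [[AB ⟂ BC ⇒ 12x-12y-12=0] ∩ [|A−(22, 21)|²=72]]
2. A_y = 15  [[AB ⟂ BC ⇒ 12x-12y-12=0] ∩ [|A−(22, 21)|²=72]]
   so A = (16, 15)
3. D_x = 4  [[BC ⟂ CD ⇒ -12x+12y-276=0] ∩ [|D−(10, 33)|²=72]]
4. D_y = 27  [[BC ⟂ CD ⇒ -12x+12y-276=0] ∩ [|D−(10, 33)|²=72]]
   so D = (4, 27)

A = (16, 15)
D = (4, 27)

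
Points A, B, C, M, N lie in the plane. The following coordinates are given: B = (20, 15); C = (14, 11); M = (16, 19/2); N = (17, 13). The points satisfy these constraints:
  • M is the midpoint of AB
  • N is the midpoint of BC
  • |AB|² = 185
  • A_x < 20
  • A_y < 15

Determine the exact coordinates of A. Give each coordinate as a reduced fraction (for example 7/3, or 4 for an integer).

1. A_x = 12  [A = 2·M−B = 2·(16, 19/2)−(20, 15)]
2. A_y = 4  [A = 2·M−B = 2·(16, 19/2)−(20, 15)]
   so A = (12, 4)

A = (12, 4)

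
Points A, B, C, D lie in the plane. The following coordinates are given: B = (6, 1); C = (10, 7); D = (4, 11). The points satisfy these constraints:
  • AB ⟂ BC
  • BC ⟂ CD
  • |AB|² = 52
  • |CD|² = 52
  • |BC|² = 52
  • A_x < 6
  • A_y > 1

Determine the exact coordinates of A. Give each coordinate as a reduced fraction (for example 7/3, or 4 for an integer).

A = (0, 5)

1. A_x = 0  [[AB ⟂ BC ⇒ -4x-6y+30=0] ∩ [|A−(6, 1)|²=52]]
2. A_y = 5  [[AB ⟂ BC ⇒ -4x-6y+30=0] ∩ [|A−(6, 1)|²=52]]
   so A = (0, 5)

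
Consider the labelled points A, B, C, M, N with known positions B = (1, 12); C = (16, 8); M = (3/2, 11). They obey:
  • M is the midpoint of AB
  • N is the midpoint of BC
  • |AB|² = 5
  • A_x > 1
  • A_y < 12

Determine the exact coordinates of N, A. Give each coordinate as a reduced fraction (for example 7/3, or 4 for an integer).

1. A_x = 2  [A = 2·M−B = 2·(3/2, 11)−(1, 12)]
2. A_y = 10  [A = 2·M−B = 2·(3/2, 11)−(1, 12)]
   so A = (2, 10)
3. N_x = 17/2  [2·N = B+C = (1, 12)+(16, 8)]
4. N_y = 10  [2·N = B+C = (1, 12)+(16, 8)]
   so N = (17/2, 10)

N = (17/2, 10)
A = (2, 10)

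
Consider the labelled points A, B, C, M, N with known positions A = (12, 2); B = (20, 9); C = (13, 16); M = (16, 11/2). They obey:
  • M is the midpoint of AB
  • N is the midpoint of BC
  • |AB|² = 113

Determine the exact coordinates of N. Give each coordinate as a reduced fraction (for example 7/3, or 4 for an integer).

N = (33/2, 25/2)

1. N_x = 33/2  [2·N = B+C = (20, 9)+(13, 16)]
2. N_y = 25/2  [2·N = B+C = (20, 9)+(13, 16)]
   so N = (33/2, 25/2)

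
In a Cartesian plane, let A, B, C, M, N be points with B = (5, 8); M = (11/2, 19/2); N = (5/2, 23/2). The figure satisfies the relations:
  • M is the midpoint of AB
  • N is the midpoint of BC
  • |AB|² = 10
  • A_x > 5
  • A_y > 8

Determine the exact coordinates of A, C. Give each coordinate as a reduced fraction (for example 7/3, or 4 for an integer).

1. A_x = 6  [A = 2·M−B = 2·(11/2, 19/2)−(5, 8)]
2. A_y = 11  [A = 2·M−B = 2·(11/2, 19/2)−(5, 8)]
   so A = (6, 11)
3. C_x = 0  [C = 2·N−B = 2·(5/2, 23/2)−(5, 8)]
4. C_y = 15  [C = 2·N−B = 2·(5/2, 23/2)−(5, 8)]
   so C = (0, 15)

A = (6, 11)
C = (0, 15)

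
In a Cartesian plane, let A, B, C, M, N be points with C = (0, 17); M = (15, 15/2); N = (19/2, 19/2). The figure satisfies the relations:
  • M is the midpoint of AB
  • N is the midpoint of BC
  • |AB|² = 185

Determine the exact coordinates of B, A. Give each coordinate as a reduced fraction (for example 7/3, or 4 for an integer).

1. B_x = 19  [B = 2·N−C = 2·(19/2, 19/2)−(0, 17)]
2. B_y = 2  [B = 2·N−C = 2·(19/2, 19/2)−(0, 17)]
   so B = (19, 2)
3. A_x = 11  [A = 2·M−B = 2·(15, 15/2)−(19, 2)]
4. A_y = 13  [A = 2·M−B = 2·(15, 15/2)−(19, 2)]
   so A = (11, 13)

B = (19, 2)
A = (11, 13)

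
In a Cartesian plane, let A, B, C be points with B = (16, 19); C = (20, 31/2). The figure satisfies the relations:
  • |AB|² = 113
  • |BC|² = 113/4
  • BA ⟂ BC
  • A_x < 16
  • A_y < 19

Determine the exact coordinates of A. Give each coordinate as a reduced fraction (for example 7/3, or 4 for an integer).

1. A_x = 9  [[BA ⟂ BC ⇒ 4x-7/2y+5/2=0] ∩ [|A−(16, 19)|²=113]]
2. A_y = 11  [[BA ⟂ BC ⇒ 4x-7/2y+5/2=0] ∩ [|A−(16, 19)|²=113]]
   so A = (9, 11)

A = (9, 11)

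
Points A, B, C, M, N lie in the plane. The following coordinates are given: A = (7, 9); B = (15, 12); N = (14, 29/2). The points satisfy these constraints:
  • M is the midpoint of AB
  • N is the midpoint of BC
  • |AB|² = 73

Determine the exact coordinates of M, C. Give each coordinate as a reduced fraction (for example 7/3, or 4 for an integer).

1. M_x = 11  [2·M = A+B = (7, 9)+(15, 12)]
2. M_y = 21/2  [2·M = A+B = (7, 9)+(15, 12)]
   so M = (11, 21/2)
3. C_x = 13  [C = 2·N−B = 2·(14, 29/2)−(15, 12)]
4. C_y = 17  [C = 2·N−B = 2·(14, 29/2)−(15, 12)]
   so C = (13, 17)

M = (11, 21/2)
C = (13, 17)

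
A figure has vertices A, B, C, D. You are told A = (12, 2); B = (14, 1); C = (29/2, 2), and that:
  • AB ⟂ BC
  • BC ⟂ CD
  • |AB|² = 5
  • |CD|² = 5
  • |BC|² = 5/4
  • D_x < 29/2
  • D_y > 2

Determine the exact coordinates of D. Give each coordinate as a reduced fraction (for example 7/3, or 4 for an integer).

D = (25/2, 3)

1. D_x = 25/2  [[BC ⟂ CD ⇒ 1/2x+1y-37/4=0] ∩ [|D−(29/2, 2)|²=5]]
2. D_y = 3  [[BC ⟂ CD ⇒ 1/2x+1y-37/4=0] ∩ [|D−(29/2, 2)|²=5]]
   so D = (25/2, 3)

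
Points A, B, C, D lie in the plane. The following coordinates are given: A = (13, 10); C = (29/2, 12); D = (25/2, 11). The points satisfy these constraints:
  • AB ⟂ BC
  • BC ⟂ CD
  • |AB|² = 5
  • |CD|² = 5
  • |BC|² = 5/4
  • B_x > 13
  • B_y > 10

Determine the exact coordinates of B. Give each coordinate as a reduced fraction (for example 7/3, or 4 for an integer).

B = (15, 11)

1. B_x = 15  [[BC ⟂ CD ⇒ 2x+1y-41=0] ∩ [|B−(13, 10)|²=5]]
2. B_y = 11  [[BC ⟂ CD ⇒ 2x+1y-41=0] ∩ [|B−(13, 10)|²=5]]
   so B = (15, 11)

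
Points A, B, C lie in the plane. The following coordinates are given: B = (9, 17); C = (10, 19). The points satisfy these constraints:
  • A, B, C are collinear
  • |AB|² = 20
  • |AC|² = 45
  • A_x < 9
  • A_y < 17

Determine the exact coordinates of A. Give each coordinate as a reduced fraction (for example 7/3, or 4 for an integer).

1. A_x = 7  [[A, B, C are collinear ⇒ -2x+1y+1=0] ∩ [|A−(9, 17)|²=20]]
2. A_y = 13  [[A, B, C are collinear ⇒ -2x+1y+1=0] ∩ [|A−(9, 17)|²=20]]
   so A = (7, 13)

A = (7, 13)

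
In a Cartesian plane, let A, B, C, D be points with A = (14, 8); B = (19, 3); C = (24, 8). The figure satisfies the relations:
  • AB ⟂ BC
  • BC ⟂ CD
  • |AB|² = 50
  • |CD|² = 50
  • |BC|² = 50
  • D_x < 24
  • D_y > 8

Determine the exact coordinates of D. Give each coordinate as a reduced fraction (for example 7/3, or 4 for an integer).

D = (19, 13)

1. D_x = 19  [[BC ⟂ CD ⇒ 5x+5y-160=0] ∩ [|D−(24, 8)|²=50]]
2. D_y = 13  [[BC ⟂ CD ⇒ 5x+5y-160=0] ∩ [|D−(24, 8)|²=50]]
   so D = (19, 13)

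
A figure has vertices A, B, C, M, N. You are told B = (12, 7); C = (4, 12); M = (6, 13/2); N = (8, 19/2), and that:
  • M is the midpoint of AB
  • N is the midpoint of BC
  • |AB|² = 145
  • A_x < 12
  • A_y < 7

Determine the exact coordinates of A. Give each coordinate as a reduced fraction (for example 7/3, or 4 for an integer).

A = (0, 6)

1. A_x = 0  [A = 2·M−B = 2·(6, 13/2)−(12, 7)]
2. A_y = 6  [A = 2·M−B = 2·(6, 13/2)−(12, 7)]
   so A = (0, 6)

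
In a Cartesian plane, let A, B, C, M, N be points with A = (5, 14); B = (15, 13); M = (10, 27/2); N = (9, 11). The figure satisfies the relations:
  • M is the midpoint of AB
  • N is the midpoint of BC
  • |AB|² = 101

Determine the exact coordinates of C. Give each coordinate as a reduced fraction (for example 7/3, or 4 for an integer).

C = (3, 9)

1. C_x = 3  [C = 2·N−B = 2·(9, 11)−(15, 13)]
2. C_y = 9  [C = 2·N−B = 2·(9, 11)−(15, 13)]
   so C = (3, 9)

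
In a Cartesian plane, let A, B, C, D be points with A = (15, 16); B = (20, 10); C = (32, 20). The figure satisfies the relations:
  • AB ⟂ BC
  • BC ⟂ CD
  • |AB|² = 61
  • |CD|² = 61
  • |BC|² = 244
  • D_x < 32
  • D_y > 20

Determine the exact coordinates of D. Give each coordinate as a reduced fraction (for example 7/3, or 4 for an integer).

D = (27, 26)

1. D_x = 27  [[BC ⟂ CD ⇒ 12x+10y-584=0] ∩ [|D−(32, 20)|²=61]]
2. D_y = 26  [[BC ⟂ CD ⇒ 12x+10y-584=0] ∩ [|D−(32, 20)|²=61]]
   so D = (27, 26)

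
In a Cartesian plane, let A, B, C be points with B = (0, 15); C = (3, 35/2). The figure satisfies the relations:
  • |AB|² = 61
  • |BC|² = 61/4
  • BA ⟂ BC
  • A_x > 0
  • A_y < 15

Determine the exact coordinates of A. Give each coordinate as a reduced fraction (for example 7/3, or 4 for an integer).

1. A_x = 5  [[BA ⟂ BC ⇒ 3x+5/2y-75/2=0] ∩ [|A−(0, 15)|²=61]]
2. A_y = 9  [[BA ⟂ BC ⇒ 3x+5/2y-75/2=0] ∩ [|A−(0, 15)|²=61]]
   so A = (5, 9)

A = (5, 9)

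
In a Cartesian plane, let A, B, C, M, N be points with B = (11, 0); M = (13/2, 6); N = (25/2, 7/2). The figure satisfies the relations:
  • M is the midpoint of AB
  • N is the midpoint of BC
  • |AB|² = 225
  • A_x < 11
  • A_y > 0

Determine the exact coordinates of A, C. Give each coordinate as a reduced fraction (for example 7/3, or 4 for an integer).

1. A_x = 2  [A = 2·M−B = 2·(13/2, 6)−(11, 0)]
2. A_y = 12  [A = 2·M−B = 2·(13/2, 6)−(11, 0)]
   so A = (2, 12)
3. C_x = 14  [C = 2·N−B = 2·(25/2, 7/2)−(11, 0)]
4. C_y = 7  [C = 2·N−B = 2·(25/2, 7/2)−(11, 0)]
   so C = (14, 7)

A = (2, 12)
C = (14, 7)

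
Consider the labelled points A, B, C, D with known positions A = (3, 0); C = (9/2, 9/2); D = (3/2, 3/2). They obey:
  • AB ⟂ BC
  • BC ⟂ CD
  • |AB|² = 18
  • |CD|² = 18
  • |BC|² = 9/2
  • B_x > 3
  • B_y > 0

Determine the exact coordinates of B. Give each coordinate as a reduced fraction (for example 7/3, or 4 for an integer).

B = (6, 3)

1. B_x = 6  [[BC ⟂ CD ⇒ 3x+3y-27=0] ∩ [|B−(3, 0)|²=18]]
2. B_y = 3  [[BC ⟂ CD ⇒ 3x+3y-27=0] ∩ [|B−(3, 0)|²=18]]
   so B = (6, 3)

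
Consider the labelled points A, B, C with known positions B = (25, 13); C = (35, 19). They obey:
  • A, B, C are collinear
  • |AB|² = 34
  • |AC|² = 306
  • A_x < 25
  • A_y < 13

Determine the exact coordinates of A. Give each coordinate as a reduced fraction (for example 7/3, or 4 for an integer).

A = (20, 10)

1. A_x = 20  [[A, B, C are collinear ⇒ -6x+10y+20=0] ∩ [|A−(25, 13)|²=34]]
2. A_y = 10  [[A, B, C are collinear ⇒ -6x+10y+20=0] ∩ [|A−(25, 13)|²=34]]
   so A = (20, 10)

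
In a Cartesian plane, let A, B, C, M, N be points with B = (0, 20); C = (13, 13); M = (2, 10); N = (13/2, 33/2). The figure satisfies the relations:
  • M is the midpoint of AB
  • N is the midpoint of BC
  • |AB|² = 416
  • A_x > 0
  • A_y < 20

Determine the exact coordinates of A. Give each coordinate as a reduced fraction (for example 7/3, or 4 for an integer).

1. A_x = 4  [A = 2·M−B = 2·(2, 10)−(0, 20)]
2. A_y = 0  [A = 2·M−B = 2·(2, 10)−(0, 20)]
   so A = (4, 0)

A = (4, 0)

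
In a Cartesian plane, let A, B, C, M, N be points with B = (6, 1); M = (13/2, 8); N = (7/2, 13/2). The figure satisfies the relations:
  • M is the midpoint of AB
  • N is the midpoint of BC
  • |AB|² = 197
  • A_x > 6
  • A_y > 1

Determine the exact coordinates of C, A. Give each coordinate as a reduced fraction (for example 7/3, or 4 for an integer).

C = (1, 12)
A = (7, 15)

1. A_x = 7  [A = 2·M−B = 2·(13/2, 8)−(6, 1)]
2. A_y = 15  [A = 2·M−B = 2·(13/2, 8)−(6, 1)]
   so A = (7, 15)
3. C_x = 1  [C = 2·N−B = 2·(7/2, 13/2)−(6, 1)]
4. C_y = 12  [C = 2·N−B = 2·(7/2, 13/2)−(6, 1)]
   so C = (1, 12)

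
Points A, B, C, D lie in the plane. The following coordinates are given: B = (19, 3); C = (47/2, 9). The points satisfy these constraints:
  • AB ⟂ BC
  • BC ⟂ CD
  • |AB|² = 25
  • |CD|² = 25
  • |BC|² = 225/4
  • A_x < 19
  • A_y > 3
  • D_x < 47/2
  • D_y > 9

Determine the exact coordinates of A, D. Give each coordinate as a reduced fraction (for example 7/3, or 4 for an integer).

A = (15, 6)
D = (39/2, 12)

1. A_x = 15  [[AB ⟂ BC ⇒ -9/2x-6y+207/2=0] ∩ [|A−(19, 3)|²=25]]
2. A_y = 6  [[AB ⟂ BC ⇒ -9/2x-6y+207/2=0] ∩ [|A−(19, 3)|²=25]]
   so A = (15, 6)
3. D_x = 39/2  [[BC ⟂ CD ⇒ 9/2x+6y-639/4=0] ∩ [|D−(47/2, 9)|²=25]]
4. D_y = 12  [[BC ⟂ CD ⇒ 9/2x+6y-639/4=0] ∩ [|D−(47/2, 9)|²=25]]
   so D = (39/2, 12)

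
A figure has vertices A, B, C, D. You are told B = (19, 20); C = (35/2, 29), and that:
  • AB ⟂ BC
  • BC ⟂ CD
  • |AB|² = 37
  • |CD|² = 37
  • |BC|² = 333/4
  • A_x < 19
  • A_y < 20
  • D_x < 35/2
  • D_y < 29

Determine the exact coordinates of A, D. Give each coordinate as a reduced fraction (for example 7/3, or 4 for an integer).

1. A_x = 13  [[AB ⟂ BC ⇒ 3/2x-9y+303/2=0] ∩ [|A−(19, 20)|²=37]]
2. A_y = 19  [[AB ⟂ BC ⇒ 3/2x-9y+303/2=0] ∩ [|A−(19, 20)|²=37]]
   so A = (13, 19)
3. D_x = 23/2  [[BC ⟂ CD ⇒ -3/2x+9y-939/4=0] ∩ [|D−(35/2, 29)|²=37]]
4. D_y = 28  [[BC ⟂ CD ⇒ -3/2x+9y-939/4=0] ∩ [|D−(35/2, 29)|²=37]]
   so D = (23/2, 28)

A = (13, 19)
D = (23/2, 28)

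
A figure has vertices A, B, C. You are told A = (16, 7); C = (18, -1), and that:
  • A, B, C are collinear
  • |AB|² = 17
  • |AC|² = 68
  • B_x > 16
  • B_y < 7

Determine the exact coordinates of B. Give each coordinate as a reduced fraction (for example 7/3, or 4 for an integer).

B = (17, 3)

1. B_x = 17  [[A, B, C are collinear ⇒ -8x-2y+142=0] ∩ [|B−(16, 7)|²=17]]
2. B_y = 3  [[A, B, C are collinear ⇒ -8x-2y+142=0] ∩ [|B−(16, 7)|²=17]]
   so B = (17, 3)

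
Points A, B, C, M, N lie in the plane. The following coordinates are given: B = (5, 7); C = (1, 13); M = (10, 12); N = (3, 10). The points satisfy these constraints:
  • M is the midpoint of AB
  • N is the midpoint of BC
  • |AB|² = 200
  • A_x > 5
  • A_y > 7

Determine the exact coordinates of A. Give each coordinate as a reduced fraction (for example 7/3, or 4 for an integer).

A = (15, 17)

1. A_x = 15  [A = 2·M−B = 2·(10, 12)−(5, 7)]
2. A_y = 17  [A = 2·M−B = 2·(10, 12)−(5, 7)]
   so A = (15, 17)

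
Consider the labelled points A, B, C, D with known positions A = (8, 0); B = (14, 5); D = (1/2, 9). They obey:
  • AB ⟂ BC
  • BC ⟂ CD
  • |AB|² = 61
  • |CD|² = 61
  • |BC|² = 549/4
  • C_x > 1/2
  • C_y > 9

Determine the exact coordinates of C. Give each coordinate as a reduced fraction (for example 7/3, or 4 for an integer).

C = (13/2, 14)

1. C_x = 13/2  [[AB ⟂ BC ⇒ 6x+5y-109=0] ∩ [|C−(1/2, 9)|²=61]]
2. C_y = 14  [[AB ⟂ BC ⇒ 6x+5y-109=0] ∩ [|C−(1/2, 9)|²=61]]
   so C = (13/2, 14)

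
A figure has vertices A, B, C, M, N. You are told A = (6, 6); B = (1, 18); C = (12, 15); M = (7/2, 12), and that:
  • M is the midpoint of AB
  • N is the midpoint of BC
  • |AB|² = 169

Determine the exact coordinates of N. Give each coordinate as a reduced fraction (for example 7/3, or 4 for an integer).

1. N_x = 13/2  [2·N = B+C = (1, 18)+(12, 15)]
2. N_y = 33/2  [2·N = B+C = (1, 18)+(12, 15)]
   so N = (13/2, 33/2)

N = (13/2, 33/2)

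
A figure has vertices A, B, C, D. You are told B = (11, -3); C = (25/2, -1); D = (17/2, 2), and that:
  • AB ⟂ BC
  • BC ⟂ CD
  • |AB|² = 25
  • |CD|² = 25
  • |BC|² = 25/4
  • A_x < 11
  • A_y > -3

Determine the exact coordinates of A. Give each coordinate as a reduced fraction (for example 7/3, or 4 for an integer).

A = (7, 0)

1. A_x = 7  [[AB ⟂ BC ⇒ -3/2x-2y+21/2=0] ∩ [|A−(11, -3)|²=25]]
2. A_y = 0  [[AB ⟂ BC ⇒ -3/2x-2y+21/2=0] ∩ [|A−(11, -3)|²=25]]
   so A = (7, 0)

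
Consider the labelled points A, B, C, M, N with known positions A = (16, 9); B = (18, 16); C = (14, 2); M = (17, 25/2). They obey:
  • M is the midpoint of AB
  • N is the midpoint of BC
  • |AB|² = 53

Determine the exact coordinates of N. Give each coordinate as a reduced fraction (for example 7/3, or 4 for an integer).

1. N_x = 16  [2·N = B+C = (18, 16)+(14, 2)]
2. N_y = 9  [2·N = B+C = (18, 16)+(14, 2)]
   so N = (16, 9)

N = (16, 9)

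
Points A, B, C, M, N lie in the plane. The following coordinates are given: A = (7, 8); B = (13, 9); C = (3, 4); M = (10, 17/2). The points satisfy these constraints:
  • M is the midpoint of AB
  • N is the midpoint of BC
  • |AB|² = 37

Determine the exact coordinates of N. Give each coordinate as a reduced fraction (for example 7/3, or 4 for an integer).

1. N_x = 8  [2·N = B+C = (13, 9)+(3, 4)]
2. N_y = 13/2  [2·N = B+C = (13, 9)+(3, 4)]
   so N = (8, 13/2)

N = (8, 13/2)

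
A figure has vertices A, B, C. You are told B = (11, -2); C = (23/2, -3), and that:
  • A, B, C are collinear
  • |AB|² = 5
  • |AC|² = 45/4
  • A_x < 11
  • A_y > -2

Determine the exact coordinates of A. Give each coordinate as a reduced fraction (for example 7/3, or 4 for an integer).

A = (10, 0)

1. A_x = 10  [[A, B, C are collinear ⇒ 1x+1/2y-10=0] ∩ [|A−(11, -2)|²=5]]
2. A_y = 0  [[A, B, C are collinear ⇒ 1x+1/2y-10=0] ∩ [|A−(11, -2)|²=5]]
   so A = (10, 0)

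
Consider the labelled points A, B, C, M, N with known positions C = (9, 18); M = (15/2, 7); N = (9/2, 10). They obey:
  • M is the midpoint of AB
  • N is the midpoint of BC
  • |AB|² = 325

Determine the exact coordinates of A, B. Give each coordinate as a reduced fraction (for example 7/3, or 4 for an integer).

A = (15, 12)
B = (0, 2)

1. B_x = 0  [B = 2·N−C = 2·(9/2, 10)−(9, 18)]
2. B_y = 2  [B = 2·N−C = 2·(9/2, 10)−(9, 18)]
   so B = (0, 2)
3. A_x = 15  [A = 2·M−B = 2·(15/2, 7)−(0, 2)]
4. A_y = 12  [A = 2·M−B = 2·(15/2, 7)−(0, 2)]
   so A = (15, 12)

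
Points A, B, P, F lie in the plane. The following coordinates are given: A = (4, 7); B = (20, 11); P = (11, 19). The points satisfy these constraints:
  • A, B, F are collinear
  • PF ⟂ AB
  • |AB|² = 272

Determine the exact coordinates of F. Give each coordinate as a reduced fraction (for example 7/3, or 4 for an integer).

1. F_x = 228/17  [[A, B, F are collinear ⇒ -4x+16y-96=0] ∩ [PF ⟂ AB ⇒ 16x+4y-252=0]]
2. F_y = 159/17  [[A, B, F are collinear ⇒ -4x+16y-96=0] ∩ [PF ⟂ AB ⇒ 16x+4y-252=0]]
   so F = (228/17, 159/17)

F = (228/17, 159/17)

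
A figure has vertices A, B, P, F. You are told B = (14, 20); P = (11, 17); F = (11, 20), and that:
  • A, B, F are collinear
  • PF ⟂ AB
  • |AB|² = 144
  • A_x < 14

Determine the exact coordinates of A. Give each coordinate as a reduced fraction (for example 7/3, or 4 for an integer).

A = (2, 20)

1. A_x = 2  [[A, B, F are collinear ⇒ -3y+60=0] ∩ [|A−(14, 20)|²=144]]
2. A_y = 20  [[A, B, F are collinear ⇒ -3y+60=0] ∩ [|A−(14, 20)|²=144]]
   so A = (2, 20)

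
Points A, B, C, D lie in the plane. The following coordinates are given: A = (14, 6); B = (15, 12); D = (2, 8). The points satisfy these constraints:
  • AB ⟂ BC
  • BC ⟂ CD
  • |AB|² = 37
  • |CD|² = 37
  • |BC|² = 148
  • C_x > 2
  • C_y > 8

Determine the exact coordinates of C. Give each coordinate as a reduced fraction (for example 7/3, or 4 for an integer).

1. C_x = 3  [[AB ⟂ BC ⇒ 1x+6y-87=0] ∩ [|C−(2, 8)|²=37]]
2. C_y = 14  [[AB ⟂ BC ⇒ 1x+6y-87=0] ∩ [|C−(2, 8)|²=37]]
   so C = (3, 14)

C = (3, 14)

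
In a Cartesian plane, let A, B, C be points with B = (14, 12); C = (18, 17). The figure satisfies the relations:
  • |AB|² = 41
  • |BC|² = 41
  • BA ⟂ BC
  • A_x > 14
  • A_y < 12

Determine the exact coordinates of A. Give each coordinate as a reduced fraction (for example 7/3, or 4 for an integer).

1. A_x = 19  [[BA ⟂ BC ⇒ 4x+5y-116=0] ∩ [|A−(14, 12)|²=41]]
2. A_y = 8  [[BA ⟂ BC ⇒ 4x+5y-116=0] ∩ [|A−(14, 12)|²=41]]
   so A = (19, 8)

A = (19, 8)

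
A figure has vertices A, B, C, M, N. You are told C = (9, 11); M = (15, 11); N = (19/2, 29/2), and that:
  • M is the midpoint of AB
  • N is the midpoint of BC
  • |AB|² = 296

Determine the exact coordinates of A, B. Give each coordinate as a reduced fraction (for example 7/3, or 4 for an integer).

1. B_x = 10  [B = 2·N−C = 2·(19/2, 29/2)−(9, 11)]
2. B_y = 18  [B = 2·N−C = 2·(19/2, 29/2)−(9, 11)]
   so B = (10, 18)
3. A_x = 20  [A = 2·M−B = 2·(15, 11)−(10, 18)]
4. A_y = 4  [A = 2·M−B = 2·(15, 11)−(10, 18)]
   so A = (20, 4)

A = (20, 4)
B = (10, 18)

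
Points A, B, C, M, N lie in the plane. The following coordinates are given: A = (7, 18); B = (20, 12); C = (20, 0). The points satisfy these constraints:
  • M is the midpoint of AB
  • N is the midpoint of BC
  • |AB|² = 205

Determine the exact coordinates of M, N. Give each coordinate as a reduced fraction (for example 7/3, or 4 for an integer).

M = (27/2, 15)
N = (20, 6)

1. M_x = 27/2  [2·M = A+B = (7, 18)+(20, 12)]
2. M_y = 15  [2·M = A+B = (7, 18)+(20, 12)]
   so M = (27/2, 15)
3. N_x = 20  [2·N = B+C = (20, 12)+(20, 0)]
4. N_y = 6  [2·N = B+C = (20, 12)+(20, 0)]
   so N = (20, 6)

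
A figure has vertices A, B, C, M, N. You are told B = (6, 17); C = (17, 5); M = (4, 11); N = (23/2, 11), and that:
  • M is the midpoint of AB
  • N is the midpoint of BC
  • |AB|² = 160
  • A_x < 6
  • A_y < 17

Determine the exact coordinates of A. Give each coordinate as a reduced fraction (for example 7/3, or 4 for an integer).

1. A_x = 2  [A = 2·M−B = 2·(4, 11)−(6, 17)]
2. A_y = 5  [A = 2·M−B = 2·(4, 11)−(6, 17)]
   so A = (2, 5)

A = (2, 5)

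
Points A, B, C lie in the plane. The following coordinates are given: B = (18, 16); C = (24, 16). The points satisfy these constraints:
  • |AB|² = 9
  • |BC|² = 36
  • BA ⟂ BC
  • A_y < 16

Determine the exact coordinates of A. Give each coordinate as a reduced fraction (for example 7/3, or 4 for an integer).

A = (18, 13)

1. A_x = 18  [[BA ⟂ BC ⇒ 6x-108=0] ∩ [|A−(18, 16)|²=9]]
2. A_y = 13  [[BA ⟂ BC ⇒ 6x-108=0] ∩ [|A−(18, 16)|²=9]]
   so A = (18, 13)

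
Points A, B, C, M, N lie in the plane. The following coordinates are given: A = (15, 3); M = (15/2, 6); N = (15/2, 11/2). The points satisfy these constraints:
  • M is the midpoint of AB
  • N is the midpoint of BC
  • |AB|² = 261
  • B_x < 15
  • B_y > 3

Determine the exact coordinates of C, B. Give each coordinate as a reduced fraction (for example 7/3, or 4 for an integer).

C = (15, 2)
B = (0, 9)

1. B_x = 0  [B = 2·M−A = 2·(15/2, 6)−(15, 3)]
2. B_y = 9  [B = 2·M−A = 2·(15/2, 6)−(15, 3)]
   so B = (0, 9)
3. C_x = 15  [C = 2·N−B = 2·(15/2, 11/2)−(0, 9)]
4. C_y = 2  [C = 2·N−B = 2·(15/2, 11/2)−(0, 9)]
   so C = (15, 2)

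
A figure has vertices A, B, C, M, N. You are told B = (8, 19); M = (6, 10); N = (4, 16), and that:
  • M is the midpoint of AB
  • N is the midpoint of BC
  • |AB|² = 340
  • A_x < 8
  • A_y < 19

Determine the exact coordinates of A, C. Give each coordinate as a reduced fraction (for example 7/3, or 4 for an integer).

A = (4, 1)
C = (0, 13)

1. A_x = 4  [A = 2·M−B = 2·(6, 10)−(8, 19)]
2. A_y = 1  [A = 2·M−B = 2·(6, 10)−(8, 19)]
   so A = (4, 1)
3. C_x = 0  [C = 2·N−B = 2·(4, 16)−(8, 19)]
4. C_y = 13  [C = 2·N−B = 2·(4, 16)−(8, 19)]
   so C = (0, 13)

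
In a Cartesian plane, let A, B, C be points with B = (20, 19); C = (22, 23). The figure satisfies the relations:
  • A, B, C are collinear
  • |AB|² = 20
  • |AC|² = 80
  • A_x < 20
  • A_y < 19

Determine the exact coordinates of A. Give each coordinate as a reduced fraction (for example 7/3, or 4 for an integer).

A = (18, 15)

1. A_x = 18  [[A, B, C are collinear ⇒ -4x+2y+42=0] ∩ [|A−(20, 19)|²=20]]
2. A_y = 15  [[A, B, C are collinear ⇒ -4x+2y+42=0] ∩ [|A−(20, 19)|²=20]]
   so A = (18, 15)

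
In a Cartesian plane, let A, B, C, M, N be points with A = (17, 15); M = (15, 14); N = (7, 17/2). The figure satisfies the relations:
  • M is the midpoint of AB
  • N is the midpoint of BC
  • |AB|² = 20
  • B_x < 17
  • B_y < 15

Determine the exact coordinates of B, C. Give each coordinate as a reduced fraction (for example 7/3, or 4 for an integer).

1. B_x = 13  [B = 2·M−A = 2·(15, 14)−(17, 15)]
2. B_y = 13  [B = 2·M−A = 2·(15, 14)−(17, 15)]
   so B = (13, 13)
3. C_x = 1  [C = 2·N−B = 2·(7, 17/2)−(13, 13)]
4. C_y = 4  [C = 2·N−B = 2·(7, 17/2)−(13, 13)]
   so C = (1, 4)

B = (13, 13)
C = (1, 4)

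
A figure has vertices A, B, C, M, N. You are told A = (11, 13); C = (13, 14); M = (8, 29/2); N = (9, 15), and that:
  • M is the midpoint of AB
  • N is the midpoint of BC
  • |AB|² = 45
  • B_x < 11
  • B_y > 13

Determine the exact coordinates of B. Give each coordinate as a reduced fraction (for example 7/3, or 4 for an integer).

B = (5, 16)

1. B_x = 5  [B = 2·M−A = 2·(8, 29/2)−(11, 13)]
2. B_y = 16  [B = 2·M−A = 2·(8, 29/2)−(11, 13)]
   so B = (5, 16)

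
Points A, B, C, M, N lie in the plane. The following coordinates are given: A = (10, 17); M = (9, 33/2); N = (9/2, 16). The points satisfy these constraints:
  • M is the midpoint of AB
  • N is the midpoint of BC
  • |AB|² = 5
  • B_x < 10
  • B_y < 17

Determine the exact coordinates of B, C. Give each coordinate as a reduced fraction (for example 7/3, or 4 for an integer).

B = (8, 16)
C = (1, 16)

1. B_x = 8  [B = 2·M−A = 2·(9, 33/2)−(10, 17)]
2. B_y = 16  [B = 2·M−A = 2·(9, 33/2)−(10, 17)]
   so B = (8, 16)
3. C_x = 1  [C = 2·N−B = 2·(9/2, 16)−(8, 16)]
4. C_y = 16  [C = 2·N−B = 2·(9/2, 16)−(8, 16)]
   so C = (1, 16)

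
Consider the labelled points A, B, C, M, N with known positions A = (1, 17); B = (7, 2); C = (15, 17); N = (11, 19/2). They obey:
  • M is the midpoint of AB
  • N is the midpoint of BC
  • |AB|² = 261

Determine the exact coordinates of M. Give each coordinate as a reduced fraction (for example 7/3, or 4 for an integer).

1. M_x = 4  [2·M = A+B = (1, 17)+(7, 2)]
2. M_y = 19/2  [2·M = A+B = (1, 17)+(7, 2)]
   so M = (4, 19/2)

M = (4, 19/2)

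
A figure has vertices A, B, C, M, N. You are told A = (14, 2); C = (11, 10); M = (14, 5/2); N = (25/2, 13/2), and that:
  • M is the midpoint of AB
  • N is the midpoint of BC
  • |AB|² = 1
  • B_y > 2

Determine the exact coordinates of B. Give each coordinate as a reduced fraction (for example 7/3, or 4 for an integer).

1. B_x = 14  [B = 2·M−A = 2·(14, 5/2)−(14, 2)]
2. B_y = 3  [B = 2·M−A = 2·(14, 5/2)−(14, 2)]
   so B = (14, 3)

B = (14, 3)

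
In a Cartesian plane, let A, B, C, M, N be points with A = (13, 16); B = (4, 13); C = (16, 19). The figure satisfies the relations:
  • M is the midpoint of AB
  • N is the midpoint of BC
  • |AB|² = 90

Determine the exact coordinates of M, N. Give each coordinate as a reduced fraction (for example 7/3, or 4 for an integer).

1. M_x = 17/2  [2·M = A+B = (13, 16)+(4, 13)]
2. M_y = 29/2  [2·M = A+B = (13, 16)+(4, 13)]
   so M = (17/2, 29/2)
3. N_x = 10  [2·N = B+C = (4, 13)+(16, 19)]
4. N_y = 16  [2·N = B+C = (4, 13)+(16, 19)]
   so N = (10, 16)

M = (17/2, 29/2)
N = (10, 16)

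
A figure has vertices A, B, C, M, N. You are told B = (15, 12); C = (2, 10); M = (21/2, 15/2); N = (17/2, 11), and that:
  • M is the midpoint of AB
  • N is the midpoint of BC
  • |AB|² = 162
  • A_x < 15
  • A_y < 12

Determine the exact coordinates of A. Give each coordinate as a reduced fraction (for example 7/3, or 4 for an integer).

1. A_x = 6  [A = 2·M−B = 2·(21/2, 15/2)−(15, 12)]
2. A_y = 3  [A = 2·M−B = 2·(21/2, 15/2)−(15, 12)]
   so A = (6, 3)

A = (6, 3)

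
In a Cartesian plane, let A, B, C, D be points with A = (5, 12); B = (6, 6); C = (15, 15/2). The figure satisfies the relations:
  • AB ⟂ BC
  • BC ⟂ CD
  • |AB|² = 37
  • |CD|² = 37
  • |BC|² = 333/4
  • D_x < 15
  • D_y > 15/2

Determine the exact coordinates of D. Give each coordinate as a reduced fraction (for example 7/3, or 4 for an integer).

D = (14, 27/2)

1. D_x = 14  [[BC ⟂ CD ⇒ 9x+3/2y-585/4=0] ∩ [|D−(15, 15/2)|²=37]]
2. D_y = 27/2  [[BC ⟂ CD ⇒ 9x+3/2y-585/4=0] ∩ [|D−(15, 15/2)|²=37]]
   so D = (14, 27/2)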